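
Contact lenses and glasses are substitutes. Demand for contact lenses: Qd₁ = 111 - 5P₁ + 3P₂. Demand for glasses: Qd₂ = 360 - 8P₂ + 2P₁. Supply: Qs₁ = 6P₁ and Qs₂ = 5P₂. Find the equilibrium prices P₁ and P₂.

Market 1: 111 - 5P₁ + 3P₂ = 6P₁ → 11P₁ - 3P₂ = 111.
Market 2: 13P₂ - 2P₁ = 360.
Eliminating P₂: 13×(1) + 3×(2) gives 137P₁ = 2523, so P₁ = 2523/137.
Back-substitute into (2): P₂ = (360 + 2×2523/137) / 13 = 4182/137.

P₁ = 2523/137, P₂ = 4182/137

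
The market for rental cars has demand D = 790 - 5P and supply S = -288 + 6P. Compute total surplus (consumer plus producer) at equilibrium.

Equilibrium: 790 - 5P = -288 + 6P gives P* = 98, Q* = 300.
Demand choke price: P = 158; supply starts at P = 48.
CS = ½(158 − 98)(300) = 9000; PS = ½(98 − 48)(300) = 7500.

Total surplus = 16500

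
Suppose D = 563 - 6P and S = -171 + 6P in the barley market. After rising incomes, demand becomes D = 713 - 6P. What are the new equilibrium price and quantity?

Original equilibrium: P* = 367/6, Q* = 196.
New equilibrium: 713 - 6P = -171 + 6P, so 884 = 12P and P' = 221/3; Q' = 713 − 6(221/3) = 271.

P' = 221/3, Q' = 271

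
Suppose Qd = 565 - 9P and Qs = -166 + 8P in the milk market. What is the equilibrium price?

P* = 43

Set Qd = Qs: 565 - 9P = -166 + 8P.
731 = 17P, so P* = 43.
Q* = 565 − 9(43) = 178.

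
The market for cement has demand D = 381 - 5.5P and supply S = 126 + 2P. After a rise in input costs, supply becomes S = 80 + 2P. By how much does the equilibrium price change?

Original equilibrium: P* = 34, Q* = 194.
New equilibrium: 381 - 5.5P = 80 + 2P, so 301 = 7.5P and P' = 602/15; Q' = 381 − 5.5(602/15) = 2404/15.
Change in price: 602/15 − 34 = 92/15.

ΔP = 92/15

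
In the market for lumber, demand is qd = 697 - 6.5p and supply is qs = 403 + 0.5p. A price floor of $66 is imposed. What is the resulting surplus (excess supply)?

Equilibrium price would be p* = 42, so the floor at 66 binds.
At p = 66: qd = 268, qs = 436.
Surplus = 436 − 268 = 168.

Surplus = 168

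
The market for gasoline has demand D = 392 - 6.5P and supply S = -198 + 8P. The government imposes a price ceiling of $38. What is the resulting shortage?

Equilibrium price would be P* = 1180/29, so the ceiling at 38 binds.
At P = 38: D = 392 − 6.5(38) = 145, S = -198 + 8(38) = 106.
Shortage = 145 − 106 = 39.

Shortage = 39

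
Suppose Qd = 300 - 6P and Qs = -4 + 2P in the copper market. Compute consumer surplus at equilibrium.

Equilibrium: 300 - 6P = -4 + 2P gives P* = 38, Q* = 72.
Demand choke price (Qd = 0): P = 50.
CS = ½(50 − 38)(72) = 432.

Consumer surplus = 432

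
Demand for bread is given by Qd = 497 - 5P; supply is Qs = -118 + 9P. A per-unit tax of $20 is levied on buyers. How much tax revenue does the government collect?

Tax revenue = 29830/7

Pre-tax equilibrium: P* = 615/14, Q* = 3883/14.
Tax on buyers shifts demand to Qd = 497 − 5(P + 20) = 397 - 5P.
397 - 5P = -118 + 9P gives seller price Ps = 515/14; buyers pay Pb = 515/14 + 20 = 795/14.
New quantity: Q = 497 − 5(795/14) = 2983/14.
Revenue = 20 × 2983/14 = 29830/7.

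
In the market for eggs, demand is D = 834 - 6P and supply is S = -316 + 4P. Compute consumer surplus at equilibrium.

Consumer surplus = 1728

Equilibrium: 834 - 6P = -316 + 4P gives P* = 115, Q* = 144.
Demand choke price (D = 0): P = 139.
CS = ½(139 − 115)(144) = 1728.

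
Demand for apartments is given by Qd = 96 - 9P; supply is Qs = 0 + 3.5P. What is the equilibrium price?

P* = 7.68

Set Qd = Qs: 96 - 9P = 0 + 3.5P.
96 = 12.5P, so P* = 7.68.
Q* = 96 − 9(7.68) = 26.88.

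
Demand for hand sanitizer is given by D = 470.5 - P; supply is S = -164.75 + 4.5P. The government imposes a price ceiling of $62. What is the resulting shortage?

Shortage = 294.25

Equilibrium price would be P* = 115.5, so the ceiling at 62 binds.
At P = 62: D = 470.5 − 1(62) = 408.5, S = -164.75 + 4.5(62) = 114.25.
Shortage = 408.5 − 114.25 = 294.25.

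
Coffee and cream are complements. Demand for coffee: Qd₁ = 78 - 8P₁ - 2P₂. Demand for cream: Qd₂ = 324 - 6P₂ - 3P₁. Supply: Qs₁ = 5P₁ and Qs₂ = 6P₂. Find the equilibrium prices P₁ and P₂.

P₁ = 1.92, P₂ = 26.52

Market 1: 78 - 8P₁ - 2P₂ = 5P₁ → 13P₁ + 2P₂ = 78.
Market 2: 12P₂ + 3P₁ = 324.
Eliminating P₂: 12×(1) − 2×(2) gives 150P₁ = 288, so P₁ = 1.92.
Back-substitute into (2): P₂ = (324 − 3×1.92) / 12 = 26.52.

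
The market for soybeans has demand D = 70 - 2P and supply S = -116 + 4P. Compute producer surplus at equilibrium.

Producer surplus = 8

Equilibrium: 70 - 2P = -116 + 4P gives P* = 31, Q* = 8.
Supply starts at P = 29 (where S = 0).
PS = ½(31 − 29)(8) = 8.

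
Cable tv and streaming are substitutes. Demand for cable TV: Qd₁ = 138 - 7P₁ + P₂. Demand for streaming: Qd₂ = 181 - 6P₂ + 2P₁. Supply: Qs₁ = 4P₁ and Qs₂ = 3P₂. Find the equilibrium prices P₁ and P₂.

Market 1: 138 - 7P₁ + P₂ = 4P₁ → 11P₁ - P₂ = 138.
Market 2: 9P₂ - 2P₁ = 181.
Eliminating P₂: 9×(1) + 1×(2) gives 97P₁ = 1423, so P₁ = 1423/97.
Back-substitute into (2): P₂ = (181 + 2×1423/97) / 9 = 2267/97.

P₁ = 1423/97, P₂ = 2267/97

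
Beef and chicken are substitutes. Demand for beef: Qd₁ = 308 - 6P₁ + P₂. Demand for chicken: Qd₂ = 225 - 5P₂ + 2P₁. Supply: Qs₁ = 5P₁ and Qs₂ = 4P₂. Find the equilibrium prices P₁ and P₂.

P₁ = 2997/97, P₂ = 3091/97

Market 1: 308 - 6P₁ + P₂ = 5P₁ → 11P₁ - P₂ = 308.
Market 2: 9P₂ - 2P₁ = 225.
Eliminating P₂: 9×(1) + 1×(2) gives 97P₁ = 2997, so P₁ = 2997/97.
Back-substitute into (2): P₂ = (225 + 2×2997/97) / 9 = 3091/97.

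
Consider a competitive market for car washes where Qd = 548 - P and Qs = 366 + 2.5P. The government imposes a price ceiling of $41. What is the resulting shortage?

Shortage = 38.5

Equilibrium price would be P* = 52, so the ceiling at 41 binds.
At P = 41: Qd = 548 − 1(41) = 507, Qs = 366 + 2.5(41) = 468.5.
Shortage = 507 − 468.5 = 38.5.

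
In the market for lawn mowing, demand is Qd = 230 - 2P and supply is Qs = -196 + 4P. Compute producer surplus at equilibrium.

Producer surplus = 968

Equilibrium: 230 - 2P = -196 + 4P gives P* = 71, Q* = 88.
Supply starts at P = 49 (where Qs = 0).
PS = ½(71 − 49)(88) = 968.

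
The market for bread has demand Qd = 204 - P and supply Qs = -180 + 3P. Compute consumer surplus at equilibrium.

Consumer surplus = 5832

Equilibrium: 204 - P = -180 + 3P gives P* = 96, Q* = 108.
Demand choke price (Qd = 0): P = 204.
CS = ½(204 − 96)(108) = 5832.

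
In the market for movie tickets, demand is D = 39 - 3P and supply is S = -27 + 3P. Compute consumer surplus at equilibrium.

Equilibrium: 39 - 3P = -27 + 3P gives P* = 11, Q* = 6.
Demand choke price (D = 0): P = 13.
CS = ½(13 − 11)(6) = 6.

Consumer surplus = 6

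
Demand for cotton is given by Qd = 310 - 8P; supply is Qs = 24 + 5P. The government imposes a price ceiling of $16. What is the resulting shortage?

Shortage = 78

Equilibrium price would be P* = 22, so the ceiling at 16 binds.
At P = 16: Qd = 310 − 8(16) = 182, Qs = 24 + 5(16) = 104.
Shortage = 182 − 104 = 78.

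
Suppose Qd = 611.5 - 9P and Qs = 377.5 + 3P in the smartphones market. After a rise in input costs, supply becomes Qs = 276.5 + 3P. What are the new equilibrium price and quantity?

P' = 335/12, Q' = 360.25

Original equilibrium: P* = 19.5, Q* = 436.
New equilibrium: 611.5 - 9P = 276.5 + 3P, so 335 = 12P and P' = 335/12; Q' = 611.5 − 9(335/12) = 360.25.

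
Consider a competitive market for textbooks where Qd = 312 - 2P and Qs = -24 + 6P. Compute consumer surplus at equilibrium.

Equilibrium: 312 - 2P = -24 + 6P gives P* = 42, Q* = 228.
Demand choke price (Qd = 0): P = 156.
CS = ½(156 − 42)(228) = 12996.

Consumer surplus = 12996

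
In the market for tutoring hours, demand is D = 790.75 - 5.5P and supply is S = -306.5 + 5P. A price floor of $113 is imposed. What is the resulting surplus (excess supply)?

Surplus = 89.25

Equilibrium price would be P* = 104.5, so the floor at 113 binds.
At P = 113: D = 169.25, S = 258.5.
Surplus = 258.5 − 169.25 = 89.25.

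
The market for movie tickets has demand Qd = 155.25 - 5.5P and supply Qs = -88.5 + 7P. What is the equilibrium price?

P* = 19.5

Set Qd = Qs: 155.25 - 5.5P = -88.5 + 7P.
243.75 = 12.5P, so P* = 19.5.
Q* = 155.25 − 5.5(19.5) = 48.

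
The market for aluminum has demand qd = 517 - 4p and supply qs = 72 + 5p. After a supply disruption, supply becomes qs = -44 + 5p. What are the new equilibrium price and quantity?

Original equilibrium: p* = 445/9, q* = 2873/9.
New equilibrium: 517 - 4p = -44 + 5p, so 561 = 9p and p' = 187/3; q' = 517 − 4(187/3) = 803/3.

p' = 187/3, q' = 803/3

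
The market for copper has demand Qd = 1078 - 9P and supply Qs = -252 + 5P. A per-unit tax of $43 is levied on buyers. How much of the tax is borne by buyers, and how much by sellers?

Pre-tax equilibrium: P* = 95, Q* = 223.
Tax on buyers shifts demand to Qd = 1078 − 9(P + 43) = 691 - 9P.
691 - 9P = -252 + 5P gives seller price Ps = 943/14; buyers pay Pb = 943/14 + 43 = 1545/14.
New quantity: Q = 1078 − 9(1545/14) = 1187/14.
Buyer burden = 1545/14 − 95 = 215/14; seller burden = 95 − 943/14 = 387/14.

Buyers bear 215/14, sellers bear 387/14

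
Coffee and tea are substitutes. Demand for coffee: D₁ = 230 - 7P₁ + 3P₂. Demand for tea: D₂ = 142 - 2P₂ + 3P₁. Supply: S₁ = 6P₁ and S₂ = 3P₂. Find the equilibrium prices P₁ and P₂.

P₁ = 197/7, P₂ = 317/7

Market 1: 230 - 7P₁ + 3P₂ = 6P₁ → 13P₁ - 3P₂ = 230.
Market 2: 5P₂ - 3P₁ = 142.
Eliminating P₂: 5×(1) + 3×(2) gives 56P₁ = 1576, so P₁ = 197/7.
Back-substitute into (2): P₂ = (142 + 3×197/7) / 5 = 317/7.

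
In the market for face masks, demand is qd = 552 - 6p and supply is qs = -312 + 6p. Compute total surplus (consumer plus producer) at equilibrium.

Equilibrium: 552 - 6p = -312 + 6p gives p* = 72, q* = 120.
Demand choke price: p = 92; supply starts at p = 52.
CS = ½(92 − 72)(120) = 1200; PS = ½(72 − 52)(120) = 1200.

Total surplus = 2400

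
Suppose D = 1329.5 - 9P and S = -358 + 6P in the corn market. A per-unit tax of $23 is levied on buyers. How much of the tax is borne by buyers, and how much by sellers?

Buyers bear $9.2, sellers bear $13.8

Pre-tax equilibrium: P* = 112.5, Q* = 317.
Tax on buyers shifts demand to D = 1329.5 − 9(P + 23) = 1122.5 - 9P.
1122.5 - 9P = -358 + 6P gives seller price Ps = 98.7; buyers pay Pb = 98.7 + 23 = 121.7.
New quantity: Q = 1329.5 − 9(121.7) = 234.2.
Buyer burden = 121.7 − 112.5 = 9.2; seller burden = 112.5 − 98.7 = 13.8.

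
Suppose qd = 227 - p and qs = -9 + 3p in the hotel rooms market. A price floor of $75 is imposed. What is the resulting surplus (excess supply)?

Surplus = 64

Equilibrium price would be p* = 59, so the floor at 75 binds.
At p = 75: qd = 152, qs = 216.
Surplus = 216 − 152 = 64.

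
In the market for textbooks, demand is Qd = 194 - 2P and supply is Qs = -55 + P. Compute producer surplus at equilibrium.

Equilibrium: 194 - 2P = -55 + P gives P* = 83, Q* = 28.
Supply starts at P = 55 (where Qs = 0).
PS = ½(83 − 55)(28) = 392.

Producer surplus = 392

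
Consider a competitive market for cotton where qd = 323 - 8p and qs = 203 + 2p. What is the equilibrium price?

p* = 12

Set qd = qs: 323 - 8p = 203 + 2p.
120 = 10p, so p* = 12.
q* = 323 − 8(12) = 227.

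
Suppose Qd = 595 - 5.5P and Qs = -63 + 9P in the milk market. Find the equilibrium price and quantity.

Set Qd = Qs: 595 - 5.5P = -63 + 9P.
658 = 14.5P, so P* = 1316/29.
Q* = 595 − 5.5(1316/29) = 10017/29.

P* = 1316/29, Q* = 10017/29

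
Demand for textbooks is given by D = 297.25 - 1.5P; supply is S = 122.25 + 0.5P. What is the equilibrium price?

P* = 87.5

Set D = S: 297.25 - 1.5P = 122.25 + 0.5P.
175 = 2P, so P* = 87.5.
Q* = 297.25 − 1.5(87.5) = 166.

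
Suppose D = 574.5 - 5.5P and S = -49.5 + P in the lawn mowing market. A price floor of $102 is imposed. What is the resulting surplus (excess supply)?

Surplus = 39

Equilibrium price would be P* = 96, so the floor at 102 binds.
At P = 102: D = 13.5, S = 52.5.
Surplus = 52.5 − 13.5 = 39.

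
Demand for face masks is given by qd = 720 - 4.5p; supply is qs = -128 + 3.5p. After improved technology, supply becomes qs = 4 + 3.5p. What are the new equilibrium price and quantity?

p' = 89.5, q' = 317.25

Original equilibrium: p* = 106, q* = 243.
New equilibrium: 720 - 4.5p = 4 + 3.5p, so 716 = 8p and p' = 89.5; q' = 720 − 4.5(89.5) = 317.25.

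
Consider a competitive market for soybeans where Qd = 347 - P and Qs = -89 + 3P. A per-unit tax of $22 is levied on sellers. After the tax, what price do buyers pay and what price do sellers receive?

Buyers pay $125.5, sellers receive $103.5

Pre-tax equilibrium: P* = 109, Q* = 238.
Tax on sellers shifts supply to Qs = -89 + 3(P − 22) = -155 + 3P.
347 - P = -155 + 3P gives buyer price Pb = 125.5; sellers receive Ps = 125.5 − 22 = 103.5.
New quantity: Q = 347 − 1(125.5) = 221.5.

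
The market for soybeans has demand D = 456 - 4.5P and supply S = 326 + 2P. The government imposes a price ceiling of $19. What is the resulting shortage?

Equilibrium price would be P* = 20, so the ceiling at 19 binds.
At P = 19: D = 456 − 4.5(19) = 370.5, S = 326 + 2(19) = 364.
Shortage = 370.5 − 364 = 6.5.

Shortage = 6.5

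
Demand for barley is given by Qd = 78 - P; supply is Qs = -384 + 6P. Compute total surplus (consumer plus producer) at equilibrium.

Equilibrium: 78 - P = -384 + 6P gives P* = 66, Q* = 12.
Demand choke price: P = 78; supply starts at P = 64.
CS = ½(78 − 66)(12) = 72; PS = ½(66 − 64)(12) = 12.

Total surplus = 84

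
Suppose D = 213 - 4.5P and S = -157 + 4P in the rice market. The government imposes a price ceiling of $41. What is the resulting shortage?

Equilibrium price would be P* = 740/17, so the ceiling at 41 binds.
At P = 41: D = 213 − 4.5(41) = 28.5, S = -157 + 4(41) = 7.
Shortage = 28.5 − 7 = 21.5.

Shortage = 21.5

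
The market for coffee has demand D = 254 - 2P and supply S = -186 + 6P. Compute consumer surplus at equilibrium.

Consumer surplus = 5184

Equilibrium: 254 - 2P = -186 + 6P gives P* = 55, Q* = 144.
Demand choke price (D = 0): P = 127.
CS = ½(127 − 55)(144) = 5184.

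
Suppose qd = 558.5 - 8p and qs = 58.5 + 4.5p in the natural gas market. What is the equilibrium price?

Set qd = qs: 558.5 - 8p = 58.5 + 4.5p.
500 = 12.5p, so p* = 40.
q* = 558.5 − 8(40) = 238.5.

p* = 40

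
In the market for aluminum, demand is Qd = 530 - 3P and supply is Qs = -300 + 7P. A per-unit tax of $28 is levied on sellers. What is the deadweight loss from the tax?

Pre-tax equilibrium: P* = 83, Q* = 281.
Tax on sellers shifts supply to Qs = -300 + 7(P − 28) = -496 + 7P.
530 - 3P = -496 + 7P gives buyer price Pb = 102.6; sellers receive Ps = 102.6 − 28 = 74.6.
New quantity: Q = 530 − 3(102.6) = 222.2.
DWL = ½ × 28 × (281 − 222.2) = 823.2.

Deadweight loss = 823.2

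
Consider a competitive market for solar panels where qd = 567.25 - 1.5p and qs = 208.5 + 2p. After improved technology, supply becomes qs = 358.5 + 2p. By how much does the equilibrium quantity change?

Original equilibrium: p* = 102.5, q* = 413.5.
New equilibrium: 567.25 - 1.5p = 358.5 + 2p, so 208.75 = 3.5p and p' = 835/14; q' = 567.25 − 1.5(835/14) = 6689/14.
Change in quantity: 6689/14 − 413.5 = 450/7.

Δq = 450/7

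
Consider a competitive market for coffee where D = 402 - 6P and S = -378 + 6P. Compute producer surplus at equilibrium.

Producer surplus = 12

Equilibrium: 402 - 6P = -378 + 6P gives P* = 65, Q* = 12.
Supply starts at P = 63 (where S = 0).
PS = ½(65 − 63)(12) = 12.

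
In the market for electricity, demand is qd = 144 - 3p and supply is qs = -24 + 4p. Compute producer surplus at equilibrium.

Equilibrium: 144 - 3p = -24 + 4p gives p* = 24, q* = 72.
Supply starts at p = 6 (where qs = 0).
PS = ½(24 − 6)(72) = 648.

Producer surplus = 648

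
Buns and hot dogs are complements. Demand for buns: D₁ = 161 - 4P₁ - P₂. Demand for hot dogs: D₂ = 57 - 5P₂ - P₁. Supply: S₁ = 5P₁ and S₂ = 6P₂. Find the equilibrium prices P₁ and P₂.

Market 1: 161 - 4P₁ - P₂ = 5P₁ → 9P₁ + P₂ = 161.
Market 2: 11P₂ + P₁ = 57.
Eliminating P₂: 11×(1) − 1×(2) gives 98P₁ = 1714, so P₁ = 857/49.
Back-substitute into (2): P₂ = (57 − 1×857/49) / 11 = 176/49.

P₁ = 857/49, P₂ = 176/49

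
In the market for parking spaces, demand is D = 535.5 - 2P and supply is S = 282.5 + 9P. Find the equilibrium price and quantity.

Set D = S: 535.5 - 2P = 282.5 + 9P.
253 = 11P, so P* = 23.
Q* = 535.5 − 2(23) = 489.5.

P* = 23, Q* = 489.5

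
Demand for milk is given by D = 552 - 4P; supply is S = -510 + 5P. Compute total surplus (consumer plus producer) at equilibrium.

Equilibrium: 552 - 4P = -510 + 5P gives P* = 118, Q* = 80.
Demand choke price: P = 138; supply starts at P = 102.
CS = ½(138 − 118)(80) = 800; PS = ½(118 − 102)(80) = 640.

Total surplus = 1440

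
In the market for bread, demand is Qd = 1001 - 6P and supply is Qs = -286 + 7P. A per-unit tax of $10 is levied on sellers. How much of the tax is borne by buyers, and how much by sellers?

Pre-tax equilibrium: P* = 99, Q* = 407.
Tax on sellers shifts supply to Qs = -286 + 7(P − 10) = -356 + 7P.
1001 - 6P = -356 + 7P gives buyer price Pb = 1357/13; sellers receive Ps = 1357/13 − 10 = 1227/13.
New quantity: Q = 1001 − 6(1357/13) = 4871/13.
Buyer burden = 1357/13 − 99 = 70/13; seller burden = 99 − 1227/13 = 60/13.

Buyers bear 70/13, sellers bear 60/13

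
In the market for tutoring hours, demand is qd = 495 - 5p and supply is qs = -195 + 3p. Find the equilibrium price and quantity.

p* = 86.25, q* = 63.75

Set qd = qs: 495 - 5p = -195 + 3p.
690 = 8p, so p* = 86.25.
q* = 495 − 5(86.25) = 63.75.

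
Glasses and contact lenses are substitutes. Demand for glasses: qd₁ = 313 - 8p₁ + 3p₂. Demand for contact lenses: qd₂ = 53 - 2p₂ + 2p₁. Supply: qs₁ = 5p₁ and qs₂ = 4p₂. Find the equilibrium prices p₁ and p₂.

p₁ = 679/24, p₂ = 1315/72

Market 1: 313 - 8p₁ + 3p₂ = 5p₁ → 13p₁ - 3p₂ = 313.
Market 2: 6p₂ - 2p₁ = 53.
Eliminating p₂: 6×(1) + 3×(2) gives 72p₁ = 2037, so p₁ = 679/24.
Back-substitute into (2): p₂ = (53 + 2×679/24) / 6 = 1315/72.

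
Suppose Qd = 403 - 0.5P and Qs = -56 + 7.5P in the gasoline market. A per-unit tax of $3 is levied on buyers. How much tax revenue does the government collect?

Pre-tax equilibrium: P* = 57.375, Q* = 374.3125.
Tax on buyers shifts demand to Qd = 403 − 0.5(P + 3) = 401.5 - 0.5P.
401.5 - 0.5P = -56 + 7.5P gives seller price Ps = 57.1875; buyers pay Pb = 57.1875 + 3 = 60.1875.
New quantity: Q = 403 − 0.5(60.1875) = 372.90625.
Revenue = 3 × 372.90625 = 1118.71875.

Tax revenue = 1118.71875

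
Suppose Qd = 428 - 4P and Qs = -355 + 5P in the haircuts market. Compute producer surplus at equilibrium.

Producer surplus = 640

Equilibrium: 428 - 4P = -355 + 5P gives P* = 87, Q* = 80.
Supply starts at P = 71 (where Qs = 0).
PS = ½(87 − 71)(80) = 640.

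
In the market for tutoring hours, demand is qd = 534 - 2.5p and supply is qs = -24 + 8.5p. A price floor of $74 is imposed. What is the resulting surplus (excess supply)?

Surplus = 256

Equilibrium price would be p* = 558/11, so the floor at 74 binds.
At p = 74: qd = 349, qs = 605.
Surplus = 605 − 349 = 256.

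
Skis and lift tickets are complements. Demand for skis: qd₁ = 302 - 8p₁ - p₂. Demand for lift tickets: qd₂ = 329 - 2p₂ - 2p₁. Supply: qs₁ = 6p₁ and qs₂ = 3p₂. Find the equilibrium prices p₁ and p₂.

Market 1: 302 - 8p₁ - p₂ = 6p₁ → 14p₁ + p₂ = 302.
Market 2: 5p₂ + 2p₁ = 329.
Eliminating p₂: 5×(1) − 1×(2) gives 68p₁ = 1181, so p₁ = 1181/68.
Back-substitute into (2): p₂ = (329 − 2×1181/68) / 5 = 2001/34.

p₁ = 1181/68, p₂ = 2001/34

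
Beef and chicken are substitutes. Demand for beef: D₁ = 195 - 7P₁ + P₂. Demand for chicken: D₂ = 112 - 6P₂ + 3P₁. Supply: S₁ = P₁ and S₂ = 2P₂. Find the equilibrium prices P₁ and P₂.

Market 1: 195 - 7P₁ + P₂ = P₁ → 8P₁ - P₂ = 195.
Market 2: 8P₂ - 3P₁ = 112.
Eliminating P₂: 8×(1) + 1×(2) gives 61P₁ = 1672, so P₁ = 1672/61.
Back-substitute into (2): P₂ = (112 + 3×1672/61) / 8 = 1481/61.

P₁ = 1672/61, P₂ = 1481/61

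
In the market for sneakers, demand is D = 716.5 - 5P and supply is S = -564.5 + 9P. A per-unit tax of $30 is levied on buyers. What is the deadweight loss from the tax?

Pre-tax equilibrium: P* = 91.5, Q* = 259.
Tax on buyers shifts demand to D = 716.5 − 5(P + 30) = 566.5 - 5P.
566.5 - 5P = -564.5 + 9P gives seller price Ps = 1131/14; buyers pay Pb = 1131/14 + 30 = 1551/14.
New quantity: Q = 716.5 − 5(1551/14) = 1138/7.
DWL = ½ × 30 × (259 − 1138/7) = 10125/7.

Deadweight loss = 10125/7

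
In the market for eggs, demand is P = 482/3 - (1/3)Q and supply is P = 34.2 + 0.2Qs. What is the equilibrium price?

P* = 81.625

Set the two price expressions equal: 482/3 - (1/3)Q = 34.2 + 0.2Q.
1897/15 = (8/15)Q, so Q* = 237.125.
P* = 482/3 − (1/3)(237.125) = 81.625.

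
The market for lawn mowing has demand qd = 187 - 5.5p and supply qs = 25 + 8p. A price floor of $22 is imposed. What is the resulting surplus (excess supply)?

Surplus = 135

Equilibrium price would be p* = 12, so the floor at 22 binds.
At p = 22: qd = 66, qs = 201.
Surplus = 201 − 66 = 135.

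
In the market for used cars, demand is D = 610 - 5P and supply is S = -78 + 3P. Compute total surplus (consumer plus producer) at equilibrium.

Equilibrium: 610 - 5P = -78 + 3P gives P* = 86, Q* = 180.
Demand choke price: P = 122; supply starts at P = 26.
CS = ½(122 − 86)(180) = 3240; PS = ½(86 − 26)(180) = 5400.

Total surplus = 8640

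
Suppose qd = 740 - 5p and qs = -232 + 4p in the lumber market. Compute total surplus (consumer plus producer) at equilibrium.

Equilibrium: 740 - 5p = -232 + 4p gives p* = 108, q* = 200.
Demand choke price: p = 148; supply starts at p = 58.
CS = ½(148 − 108)(200) = 4000; PS = ½(108 − 58)(200) = 5000.

Total surplus = 9000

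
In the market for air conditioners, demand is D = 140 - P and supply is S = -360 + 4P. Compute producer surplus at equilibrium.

Producer surplus = 200

Equilibrium: 140 - P = -360 + 4P gives P* = 100, Q* = 40.
Supply starts at P = 90 (where S = 0).
PS = ½(100 − 90)(40) = 200.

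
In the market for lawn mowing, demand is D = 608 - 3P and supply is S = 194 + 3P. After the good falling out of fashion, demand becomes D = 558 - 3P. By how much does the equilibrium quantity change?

ΔQ = -25

Original equilibrium: P* = 69, Q* = 401.
New equilibrium: 558 - 3P = 194 + 3P, so 364 = 6P and P' = 182/3; Q' = 558 − 3(182/3) = 376.
Change in quantity: 376 − 401 = -25.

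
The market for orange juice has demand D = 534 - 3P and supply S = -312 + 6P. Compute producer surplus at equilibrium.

Equilibrium: 534 - 3P = -312 + 6P gives P* = 94, Q* = 252.
Supply starts at P = 52 (where S = 0).
PS = ½(94 − 52)(252) = 5292.

Producer surplus = 5292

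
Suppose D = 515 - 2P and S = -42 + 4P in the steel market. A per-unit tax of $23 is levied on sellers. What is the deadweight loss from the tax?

Pre-tax equilibrium: P* = 557/6, Q* = 988/3.
Tax on sellers shifts supply to S = -42 + 4(P − 23) = -134 + 4P.
515 - 2P = -134 + 4P gives buyer price Pb = 649/6; sellers receive Ps = 649/6 − 23 = 511/6.
New quantity: Q = 515 − 2(649/6) = 896/3.
DWL = ½ × 23 × (988/3 − 896/3) = 1058/3.

Deadweight loss = 1058/3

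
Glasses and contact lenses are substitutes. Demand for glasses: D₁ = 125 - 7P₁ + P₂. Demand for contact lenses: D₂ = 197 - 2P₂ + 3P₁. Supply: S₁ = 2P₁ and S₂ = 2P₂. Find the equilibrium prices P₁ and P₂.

Market 1: 125 - 7P₁ + P₂ = 2P₁ → 9P₁ - P₂ = 125.
Market 2: 4P₂ - 3P₁ = 197.
Eliminating P₂: 4×(1) + 1×(2) gives 33P₁ = 697, so P₁ = 697/33.
Back-substitute into (2): P₂ = (197 + 3×697/33) / 4 = 716/11.

P₁ = 697/33, P₂ = 716/11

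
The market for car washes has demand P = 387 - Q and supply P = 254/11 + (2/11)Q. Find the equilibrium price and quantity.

P* = 1028/13, Q* = 4003/13

Set the two price expressions equal: 387 - Q = 254/11 + (2/11)Q.
4003/11 = (13/11)Q, so Q* = 4003/13.
P* = 387 − (1)(4003/13) = 1028/13.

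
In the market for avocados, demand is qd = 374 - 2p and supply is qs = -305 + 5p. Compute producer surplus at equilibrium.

Producer surplus = 3240

Equilibrium: 374 - 2p = -305 + 5p gives p* = 97, q* = 180.
Supply starts at p = 61 (where qs = 0).
PS = ½(97 − 61)(180) = 3240.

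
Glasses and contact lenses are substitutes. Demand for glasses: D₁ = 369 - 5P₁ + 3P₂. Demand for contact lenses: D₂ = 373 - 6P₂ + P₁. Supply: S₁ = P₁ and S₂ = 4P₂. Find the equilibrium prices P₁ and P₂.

P₁ = 1603/19, P₂ = 869/19

Market 1: 369 - 5P₁ + 3P₂ = P₁ → 6P₁ - 3P₂ = 369.
Market 2: 10P₂ - P₁ = 373.
Eliminating P₂: 10×(1) + 3×(2) gives 57P₁ = 4809, so P₁ = 1603/19.
Back-substitute into (2): P₂ = (373 + 1×1603/19) / 10 = 869/19.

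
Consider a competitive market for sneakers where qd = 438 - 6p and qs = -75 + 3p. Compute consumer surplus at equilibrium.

Equilibrium: 438 - 6p = -75 + 3p gives p* = 57, q* = 96.
Demand choke price (qd = 0): p = 73.
CS = ½(73 − 57)(96) = 768.

Consumer surplus = 768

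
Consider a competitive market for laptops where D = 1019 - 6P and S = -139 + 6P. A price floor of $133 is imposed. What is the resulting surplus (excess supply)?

Surplus = 438

Equilibrium price would be P* = 96.5, so the floor at 133 binds.
At P = 133: D = 221, S = 659.
Surplus = 659 − 221 = 438.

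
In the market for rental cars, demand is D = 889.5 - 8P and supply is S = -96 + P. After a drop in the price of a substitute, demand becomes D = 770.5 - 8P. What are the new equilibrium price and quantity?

P' = 1733/18, Q' = 5/18

Original equilibrium: P* = 109.5, Q* = 13.5.
New equilibrium: 770.5 - 8P = -96 + P, so 866.5 = 9P and P' = 1733/18; Q' = 770.5 − 8(1733/18) = 5/18.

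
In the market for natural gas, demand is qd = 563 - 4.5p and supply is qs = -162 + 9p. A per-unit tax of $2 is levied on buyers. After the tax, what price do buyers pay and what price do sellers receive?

Pre-tax equilibrium: p* = 1450/27, q* = 964/3.
Tax on buyers shifts demand to qd = 563 − 4.5(p + 2) = 554 - 4.5p.
554 - 4.5p = -162 + 9p gives seller price ps = 1432/27; buyers pay pb = 1432/27 + 2 = 1486/27.
New quantity: q = 563 − 4.5(1486/27) = 946/3.

Buyers pay 1486/27, sellers receive 1432/27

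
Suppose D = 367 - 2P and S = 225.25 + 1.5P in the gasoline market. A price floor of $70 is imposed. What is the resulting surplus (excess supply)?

Surplus = 103.25

Equilibrium price would be P* = 40.5, so the floor at 70 binds.
At P = 70: D = 227, S = 330.25.
Surplus = 330.25 − 227 = 103.25.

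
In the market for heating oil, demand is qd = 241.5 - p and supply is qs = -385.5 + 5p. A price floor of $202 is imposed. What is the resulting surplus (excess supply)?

Surplus = 585

Equilibrium price would be p* = 104.5, so the floor at 202 binds.
At p = 202: qd = 39.5, qs = 624.5.
Surplus = 624.5 − 39.5 = 585.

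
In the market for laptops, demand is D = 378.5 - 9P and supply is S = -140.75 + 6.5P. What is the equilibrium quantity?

Set D = S: 378.5 - 9P = -140.75 + 6.5P.
519.25 = 15.5P, so P* = 33.5.
Q* = 378.5 − 9(33.5) = 77.

Q* = 77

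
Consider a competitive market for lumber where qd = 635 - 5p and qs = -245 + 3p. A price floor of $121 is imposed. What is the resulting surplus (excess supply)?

Equilibrium price would be p* = 110, so the floor at 121 binds.
At p = 121: qd = 30, qs = 118.
Surplus = 118 − 30 = 88.

Surplus = 88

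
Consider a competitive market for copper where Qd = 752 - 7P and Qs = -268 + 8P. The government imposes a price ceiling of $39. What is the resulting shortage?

Equilibrium price would be P* = 68, so the ceiling at 39 binds.
At P = 39: Qd = 752 − 7(39) = 479, Qs = -268 + 8(39) = 44.
Shortage = 479 − 44 = 435.

Shortage = 435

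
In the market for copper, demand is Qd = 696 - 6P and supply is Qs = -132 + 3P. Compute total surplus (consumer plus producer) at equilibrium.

Total surplus = 5184

Equilibrium: 696 - 6P = -132 + 3P gives P* = 92, Q* = 144.
Demand choke price: P = 116; supply starts at P = 44.
CS = ½(116 − 92)(144) = 1728; PS = ½(92 − 44)(144) = 3456.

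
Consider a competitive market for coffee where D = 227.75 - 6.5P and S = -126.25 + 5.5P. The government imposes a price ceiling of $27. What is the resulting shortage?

Shortage = 30

Equilibrium price would be P* = 29.5, so the ceiling at 27 binds.
At P = 27: D = 227.75 − 6.5(27) = 52.25, S = -126.25 + 5.5(27) = 22.25.
Shortage = 52.25 − 22.25 = 30.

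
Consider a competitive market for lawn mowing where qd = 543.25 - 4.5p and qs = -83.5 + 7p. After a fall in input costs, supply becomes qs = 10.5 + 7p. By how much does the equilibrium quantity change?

Δq = 846/23

Original equilibrium: p* = 54.5, q* = 298.
New equilibrium: 543.25 - 4.5p = 10.5 + 7p, so 532.75 = 11.5p and p' = 2131/46; q' = 543.25 − 4.5(2131/46) = 7700/23.
Change in quantity: 7700/23 − 298 = 846/23.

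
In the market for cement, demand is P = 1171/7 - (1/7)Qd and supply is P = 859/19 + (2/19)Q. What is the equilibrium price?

Set the two price expressions equal: 1171/7 - (1/7)Q = 859/19 + (2/19)Q.
16236/133 = (33/133)Q, so Q* = 492.
P* = 1171/7 − (1/7)(492) = 97.

P* = 97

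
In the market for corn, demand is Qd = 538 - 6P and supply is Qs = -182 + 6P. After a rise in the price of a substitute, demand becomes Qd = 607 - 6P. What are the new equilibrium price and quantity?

Original equilibrium: P* = 60, Q* = 178.
New equilibrium: 607 - 6P = -182 + 6P, so 789 = 12P and P' = 65.75; Q' = 607 − 6(65.75) = 212.5.

P' = 65.75, Q' = 212.5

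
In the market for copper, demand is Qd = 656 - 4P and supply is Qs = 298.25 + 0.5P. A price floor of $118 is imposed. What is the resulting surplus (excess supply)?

Equilibrium price would be P* = 79.5, so the floor at 118 binds.
At P = 118: Qd = 184, Qs = 357.25.
Surplus = 357.25 − 184 = 173.25.

Surplus = 173.25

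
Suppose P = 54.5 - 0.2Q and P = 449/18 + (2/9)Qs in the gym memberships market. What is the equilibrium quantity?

Set the two price expressions equal: 54.5 - 0.2Q = 449/18 + (2/9)Q.
266/9 = (19/45)Q, so Q* = 70.
P* = 54.5 − (0.2)(70) = 40.5.

Q* = 70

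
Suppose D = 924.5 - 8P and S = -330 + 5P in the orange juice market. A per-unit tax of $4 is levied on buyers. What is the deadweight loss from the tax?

Deadweight loss = 320/13

Pre-tax equilibrium: P* = 96.5, Q* = 152.5.
Tax on buyers shifts demand to D = 924.5 − 8(P + 4) = 892.5 - 8P.
892.5 - 8P = -330 + 5P gives seller price Ps = 2445/26; buyers pay Pb = 2445/26 + 4 = 2549/26.
New quantity: Q = 924.5 − 8(2549/26) = 3645/26.
DWL = ½ × 4 × (152.5 − 3645/26) = 320/13.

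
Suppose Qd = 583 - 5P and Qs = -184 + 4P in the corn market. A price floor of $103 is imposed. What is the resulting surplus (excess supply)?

Surplus = 160

Equilibrium price would be P* = 767/9, so the floor at 103 binds.
At P = 103: Qd = 68, Qs = 228.
Surplus = 228 − 68 = 160.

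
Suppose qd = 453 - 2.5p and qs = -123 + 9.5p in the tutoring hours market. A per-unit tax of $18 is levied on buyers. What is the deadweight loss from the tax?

Deadweight loss = 320.625

Pre-tax equilibrium: p* = 48, q* = 333.
Tax on buyers shifts demand to qd = 453 − 2.5(p + 18) = 408 - 2.5p.
408 - 2.5p = -123 + 9.5p gives seller price ps = 44.25; buyers pay pb = 44.25 + 18 = 62.25.
New quantity: q = 453 − 2.5(62.25) = 297.375.
DWL = ½ × 18 × (333 − 297.375) = 320.625.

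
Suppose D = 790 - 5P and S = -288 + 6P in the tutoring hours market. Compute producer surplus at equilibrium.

Equilibrium: 790 - 5P = -288 + 6P gives P* = 98, Q* = 300.
Supply starts at P = 48 (where S = 0).
PS = ½(98 − 48)(300) = 7500.

Producer surplus = 7500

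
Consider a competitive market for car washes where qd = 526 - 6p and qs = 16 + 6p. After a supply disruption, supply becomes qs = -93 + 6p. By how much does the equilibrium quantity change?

Δq = -54.5

Original equilibrium: p* = 42.5, q* = 271.
New equilibrium: 526 - 6p = -93 + 6p, so 619 = 12p and p' = 619/12; q' = 526 − 6(619/12) = 216.5.
Change in quantity: 216.5 − 271 = -54.5.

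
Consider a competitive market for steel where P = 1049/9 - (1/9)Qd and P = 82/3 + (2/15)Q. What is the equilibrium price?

Set the two price expressions equal: 1049/9 - (1/9)Q = 82/3 + (2/15)Q.
803/9 = (11/45)Q, so Q* = 365.
P* = 1049/9 − (1/9)(365) = 76.

P* = 76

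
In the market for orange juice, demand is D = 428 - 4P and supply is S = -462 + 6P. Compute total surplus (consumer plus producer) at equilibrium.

Equilibrium: 428 - 4P = -462 + 6P gives P* = 89, Q* = 72.
Demand choke price: P = 107; supply starts at P = 77.
CS = ½(107 − 89)(72) = 648; PS = ½(89 − 77)(72) = 432.

Total surplus = 1080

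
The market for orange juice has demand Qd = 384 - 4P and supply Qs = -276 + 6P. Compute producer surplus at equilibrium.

Equilibrium: 384 - 4P = -276 + 6P gives P* = 66, Q* = 120.
Supply starts at P = 46 (where Qs = 0).
PS = ½(66 − 46)(120) = 1200.

Producer surplus = 1200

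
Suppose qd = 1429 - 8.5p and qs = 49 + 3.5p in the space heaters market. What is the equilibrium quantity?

q* = 451.5

Set qd = qs: 1429 - 8.5p = 49 + 3.5p.
1380 = 12p, so p* = 115.
q* = 1429 − 8.5(115) = 451.5.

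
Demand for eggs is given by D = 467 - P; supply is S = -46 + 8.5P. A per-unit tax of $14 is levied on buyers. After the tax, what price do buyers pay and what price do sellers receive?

Buyers pay 1264/19, sellers receive 998/19

Pre-tax equilibrium: P* = 54, Q* = 413.
Tax on buyers shifts demand to D = 467 − 1(P + 14) = 453 - P.
453 - P = -46 + 8.5P gives seller price Ps = 998/19; buyers pay Pb = 998/19 + 14 = 1264/19.
New quantity: Q = 467 − 1(1264/19) = 7609/19.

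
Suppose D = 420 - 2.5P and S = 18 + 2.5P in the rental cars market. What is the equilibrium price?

P* = 80.4

Set D = S: 420 - 2.5P = 18 + 2.5P.
402 = 5P, so P* = 80.4.
Q* = 420 − 2.5(80.4) = 219.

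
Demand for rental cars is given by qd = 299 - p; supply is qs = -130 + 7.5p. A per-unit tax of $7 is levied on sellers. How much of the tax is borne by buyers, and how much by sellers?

Buyers bear 105/17, sellers bear 14/17

Pre-tax equilibrium: p* = 858/17, q* = 4225/17.
Tax on sellers shifts supply to qs = -130 + 7.5(p − 7) = -182.5 + 7.5p.
299 - p = -182.5 + 7.5p gives buyer price pb = 963/17; sellers receive ps = 963/17 − 7 = 844/17.
New quantity: q = 299 − 1(963/17) = 4120/17.
Buyer burden = 963/17 − 858/17 = 105/17; seller burden = 858/17 − 844/17 = 14/17.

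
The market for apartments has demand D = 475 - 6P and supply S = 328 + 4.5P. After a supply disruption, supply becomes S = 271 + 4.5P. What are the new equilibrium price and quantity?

Original equilibrium: P* = 14, Q* = 391.
New equilibrium: 475 - 6P = 271 + 4.5P, so 204 = 10.5P and P' = 136/7; Q' = 475 − 6(136/7) = 2509/7.

P' = 136/7, Q' = 2509/7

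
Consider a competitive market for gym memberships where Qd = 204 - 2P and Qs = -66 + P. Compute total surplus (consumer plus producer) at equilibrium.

Total surplus = 432

Equilibrium: 204 - 2P = -66 + P gives P* = 90, Q* = 24.
Demand choke price: P = 102; supply starts at P = 66.
CS = ½(102 − 90)(24) = 144; PS = ½(90 − 66)(24) = 288.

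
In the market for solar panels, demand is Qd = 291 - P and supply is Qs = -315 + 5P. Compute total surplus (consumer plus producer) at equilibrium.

Total surplus = 21660

Equilibrium: 291 - P = -315 + 5P gives P* = 101, Q* = 190.
Demand choke price: P = 291; supply starts at P = 63.
CS = ½(291 − 101)(190) = 18050; PS = ½(101 − 63)(190) = 3610.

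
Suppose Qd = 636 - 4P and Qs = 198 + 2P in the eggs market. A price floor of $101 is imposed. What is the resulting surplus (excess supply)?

Surplus = 168

Equilibrium price would be P* = 73, so the floor at 101 binds.
At P = 101: Qd = 232, Qs = 400.
Surplus = 400 − 232 = 168.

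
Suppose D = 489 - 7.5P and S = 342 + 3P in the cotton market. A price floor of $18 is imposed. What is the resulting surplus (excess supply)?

Equilibrium price would be P* = 14, so the floor at 18 binds.
At P = 18: D = 354, S = 396.
Surplus = 396 − 354 = 42.

Surplus = 42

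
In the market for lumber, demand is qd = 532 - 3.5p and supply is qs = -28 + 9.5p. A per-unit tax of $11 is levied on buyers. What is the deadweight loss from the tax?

Deadweight loss = 16093/104

Pre-tax equilibrium: p* = 560/13, q* = 4956/13.
Tax on buyers shifts demand to qd = 532 − 3.5(p + 11) = 493.5 - 3.5p.
493.5 - 3.5p = -28 + 9.5p gives seller price ps = 1043/26; buyers pay pb = 1043/26 + 11 = 1329/26.
New quantity: q = 532 − 3.5(1329/26) = 18361/52.
DWL = ½ × 11 × (4956/13 − 18361/52) = 16093/104.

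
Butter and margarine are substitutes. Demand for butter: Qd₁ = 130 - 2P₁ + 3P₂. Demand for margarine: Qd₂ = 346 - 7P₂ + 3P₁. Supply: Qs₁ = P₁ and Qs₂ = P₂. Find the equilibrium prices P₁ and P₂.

P₁ = 2078/15, P₂ = 95.2

Market 1: 130 - 2P₁ + 3P₂ = P₁ → 3P₁ - 3P₂ = 130.
Market 2: 8P₂ - 3P₁ = 346.
Eliminating P₂: 8×(1) + 3×(2) gives 15P₁ = 2078, so P₁ = 2078/15.
Back-substitute into (2): P₂ = (346 + 3×2078/15) / 8 = 95.2.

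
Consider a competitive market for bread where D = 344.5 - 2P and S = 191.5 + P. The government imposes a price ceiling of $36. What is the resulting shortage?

Equilibrium price would be P* = 51, so the ceiling at 36 binds.
At P = 36: D = 344.5 − 2(36) = 272.5, S = 191.5 + 1(36) = 227.5.
Shortage = 272.5 − 227.5 = 45.

Shortage = 45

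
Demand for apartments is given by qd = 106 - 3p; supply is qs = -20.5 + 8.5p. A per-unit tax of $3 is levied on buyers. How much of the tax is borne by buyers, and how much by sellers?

Pre-tax equilibrium: p* = 11, q* = 73.
Tax on buyers shifts demand to qd = 106 − 3(p + 3) = 97 - 3p.
97 - 3p = -20.5 + 8.5p gives seller price ps = 235/23; buyers pay pb = 235/23 + 3 = 304/23.
New quantity: q = 106 − 3(304/23) = 1526/23.
Buyer burden = 304/23 − 11 = 51/23; seller burden = 11 − 235/23 = 18/23.

Buyers bear 51/23, sellers bear 18/23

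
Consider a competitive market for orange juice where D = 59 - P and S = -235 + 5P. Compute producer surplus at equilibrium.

Equilibrium: 59 - P = -235 + 5P gives P* = 49, Q* = 10.
Supply starts at P = 47 (where S = 0).
PS = ½(49 − 47)(10) = 10.

Producer surplus = 10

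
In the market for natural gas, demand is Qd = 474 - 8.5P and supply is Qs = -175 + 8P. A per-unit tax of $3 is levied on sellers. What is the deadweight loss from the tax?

Pre-tax equilibrium: P* = 118/3, Q* = 419/3.
Tax on sellers shifts supply to Qs = -175 + 8(P − 3) = -199 + 8P.
474 - 8.5P = -199 + 8P gives buyer price Pb = 1346/33; sellers receive Ps = 1346/33 − 3 = 1247/33.
New quantity: Q = 474 − 8.5(1346/33) = 4201/33.
DWL = ½ × 3 × (419/3 − 4201/33) = 204/11.

Deadweight loss = 204/11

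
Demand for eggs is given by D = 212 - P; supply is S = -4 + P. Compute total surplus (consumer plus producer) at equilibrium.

Equilibrium: 212 - P = -4 + P gives P* = 108, Q* = 104.
Demand choke price: P = 212; supply starts at P = 4.
CS = ½(212 − 108)(104) = 5408; PS = ½(108 − 4)(104) = 5408.

Total surplus = 10816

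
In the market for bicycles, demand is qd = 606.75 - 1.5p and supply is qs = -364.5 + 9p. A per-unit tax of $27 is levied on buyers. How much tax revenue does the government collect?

Pre-tax equilibrium: p* = 92.5, q* = 468.
Tax on buyers shifts demand to qd = 606.75 − 1.5(p + 27) = 566.25 - 1.5p.
566.25 - 1.5p = -364.5 + 9p gives seller price ps = 1241/14; buyers pay pb = 1241/14 + 27 = 1619/14.
New quantity: q = 606.75 − 1.5(1619/14) = 3033/7.
Revenue = 27 × 3033/7 = 81891/7.

Tax revenue = 81891/7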